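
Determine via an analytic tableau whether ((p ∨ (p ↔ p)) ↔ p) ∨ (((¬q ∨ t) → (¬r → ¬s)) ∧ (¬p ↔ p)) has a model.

Satisfiable

Initial set: {(((p ∨ (p ↔ p)) ↔ p) ∨ (((¬q ∨ t) → (¬r → ¬s)) ∧ (¬p ↔ p)))}.
(((p ∨ (p ↔ p)) ↔ p) ∨ (((¬q ∨ t) → (¬r → ¬s)) ∧ (¬p ↔ p))): β-rule — branch into ((p ∨ (p ↔ p)) ↔ p)  //  (((¬q ∨ t) → (¬r → ¬s)) ∧ (¬p ↔ p)).
  branch 1 (add ((p ∨ (p ↔ p)) ↔ p)):
    ((p ∨ (p ↔ p)) ↔ p): β-rule — branch into (p ∨ (p ↔ p)), p  //  ¬(p ∨ (p ↔ p)), ¬p.
      branch 1.1 (add (p ∨ (p ↔ p)), p):
        (p ∨ (p ↔ p)): β-rule — branch into p  //  (p ↔ p).
          branch 1.1.1 (add p):
            ○ open, literals {p=1}.
          branch 1.1.2 (add (p ↔ p)):
            (p ↔ p): β-rule — branch into p, p  //  ¬p, ¬p.
              branch 1.1.2.1 (add p, p):
                ○ open, literals {p=1}.
              branch 1.1.2.2 (add ¬p, ¬p):
                × closes — contains both p and ¬p.
      branch 1.2 (add ¬(p ∨ (p ↔ p)), ¬p):
        ¬(p ∨ (p ↔ p)): α-rule — add ¬p, ¬(p ↔ p).
        ¬(p ↔ p): β-rule — branch into p, ¬p  //  ¬p, p.
          branch 1.2.1 (add p, ¬p):
            × closes — contains both p and ¬p.
          branch 1.2.2 (add ¬p, p):
            × closes — contains both p and ¬p.
  branch 2 (add (((¬q ∨ t) → (¬r → ¬s)) ∧ (¬p ↔ p))):
    (((¬q ∨ t) → (¬r → ¬s)) ∧ (¬p ↔ p)): α-rule — add ((¬q ∨ t) → (¬r → ¬s)), (¬p ↔ p).
    ((¬q ∨ t) → (¬r → ¬s)): β-rule — branch into ¬(¬q ∨ t)  //  (¬r → ¬s).
      branch 2.1 (add ¬(¬q ∨ t)):
        ¬(¬q ∨ t): α-rule — add ¬¬q, ¬t.
        (¬p ↔ p): β-rule — branch into ¬p, p  //  ¬¬p, ¬p.
          branch 2.1.1 (add ¬p, p):
            × closes — contains both p and ¬p.
          branch 2.1.2 (add ¬¬p, ¬p):
            × closes — contains both p and ¬p.
      branch 2.2 (add (¬r → ¬s)):
        (¬p ↔ p): β-rule — branch into ¬p, p  //  ¬¬p, ¬p.
          branch 2.2.1 (add ¬p, p):
            × closes — contains both p and ¬p.
          branch 2.2.2 (add ¬¬p, ¬p):
            × closes — contains both p and ¬p.
7 branches closed, 2 open.
An open branch gives a satisfying assignment: p=1.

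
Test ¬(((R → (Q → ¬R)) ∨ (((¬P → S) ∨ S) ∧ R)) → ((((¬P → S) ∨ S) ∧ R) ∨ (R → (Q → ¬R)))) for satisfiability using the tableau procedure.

Initial set: {¬(((R → (Q → ¬R)) ∨ (((¬P → S) ∨ S) ∧ R)) → ((((¬P → S) ∨ S) ∧ R) ∨ (R → (Q → ¬R))))}.
¬(((R → (Q → ¬R)) ∨ (((¬P → S) ∨ S) ∧ R)) → ((((¬P → S) ∨ S) ∧ R) ∨ (R → (Q → ¬R)))): α-rule — add ((R → (Q → ¬R)) ∨ (((¬P → S) ∨ S) ∧ R)), ¬((((¬P → S) ∨ S) ∧ R) ∨ (R → (Q → ¬R))).
¬((((¬P → S) ∨ S) ∧ R) ∨ (R → (Q → ¬R))): α-rule — add ¬(((¬P → S) ∨ S) ∧ R), ¬(R → (Q → ¬R)).
¬(R → (Q → ¬R)): α-rule — add R, ¬(Q → ¬R).
¬(Q → ¬R): α-rule — add Q, ¬¬R.
((R → (Q → ¬R)) ∨ (((¬P → S) ∨ S) ∧ R)): β-rule — branch into (R → (Q → ¬R))  //  (((¬P → S) ∨ S) ∧ R).
  branch 1 (add (R → (Q → ¬R))):
    ¬(((¬P → S) ∨ S) ∧ R): β-rule — branch into ¬((¬P → S) ∨ S)  //  ¬R.
      branch 1.1 (add ¬((¬P → S) ∨ S)):
        ¬((¬P → S) ∨ S): α-rule — add ¬(¬P → S), ¬S.
        ¬(¬P → S): α-rule — add ¬P, ¬S.
        (R → (Q → ¬R)): β-rule — branch into ¬R  //  (Q → ¬R).
          branch 1.1.1 (add ¬R):
            × closes — contains both R and ¬R.
          branch 1.1.2 (add (Q → ¬R)):
            (Q → ¬R): β-rule — branch into ¬Q  //  ¬R.
              branch 1.1.2.1 (add ¬Q):
                × closes — contains both Q and ¬Q.
              branch 1.1.2.2 (add ¬R):
                × closes — contains both R and ¬R.
      branch 1.2 (add ¬R):
        × closes — contains both R and ¬R.
  branch 2 (add (((¬P → S) ∨ S) ∧ R)):
    (((¬P → S) ∨ S) ∧ R): α-rule — add ((¬P → S) ∨ S), R.
    ¬(((¬P → S) ∨ S) ∧ R): β-rule — branch into ¬((¬P → S) ∨ S)  //  ¬R.
      branch 2.1 (add ¬((¬P → S) ∨ S)):
        ¬((¬P → S) ∨ S): α-rule — add ¬(¬P → S), ¬S.
        ¬(¬P → S): α-rule — add ¬P, ¬S.
        ((¬P → S) ∨ S): β-rule — branch into (¬P → S)  //  S.
          branch 2.1.1 (add (¬P → S)):
            (¬P → S): β-rule — branch into ¬¬P  //  S.
              branch 2.1.1.1 (add ¬¬P):
                × closes — contains both P and ¬P.
              branch 2.1.1.2 (add S):
                × closes — contains both S and ¬S.
          branch 2.1.2 (add S):
            × closes — contains both S and ¬S.
      branch 2.2 (add ¬R):
        × closes — contains both R and ¬R.
All 8 branches close.
Every branch closed; the formula is unsatisfiable.

Unsatisfiable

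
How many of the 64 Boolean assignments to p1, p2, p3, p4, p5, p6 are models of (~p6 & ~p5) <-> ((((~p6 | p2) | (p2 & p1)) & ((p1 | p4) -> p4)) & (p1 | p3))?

Initial set: {T ((~p6 & ~p5) <-> ((((~p6 | p2) | (p2 & p1)) & ((p1 | p4) -> p4)) & (p1 | p3)))}.
T ((~p6 & ~p5) <-> ((((~p6 | p2) | (p2 & p1)) & ((p1 | p4) -> p4)) & (p1 | p3))): β-rule — branch into T (~p6 & ~p5), T ((((~p6 | p2) | (p2 & p1)) & ((p1 | p4) -> p4)) & (p1 | p3))  //  F (~p6 & ~p5), F ((((~p6 | p2) | (p2 & p1)) & ((p1 | p4) -> p4)) & (p1 | p3)).
  branch 1 (add T (~p6 & ~p5), T ((((~p6 | p2) | (p2 & p1)) & ((p1 | p4) -> p4)) & (p1 | p3))):
    T (~p6 & ~p5): α-rule — add T ~p6, T ~p5.
    T ((((~p6 | p2) | (p2 & p1)) & ((p1 | p4) -> p4)) & (p1 | p3)): α-rule — add T (((~p6 | p2) | (p2 & p1)) & ((p1 | p4) -> p4)), T (p1 | p3).
    T (((~p6 | p2) | (p2 & p1)) & ((p1 | p4) -> p4)): α-rule — add T ((~p6 | p2) | (p2 & p1)), T ((p1 | p4) -> p4).
    T (p1 | p3): β-rule — branch into T p1  //  T p3.
      branch 1.1 (add T p1):
        T ((~p6 | p2) | (p2 & p1)): β-rule — branch into T (~p6 | p2)  //  T (p2 & p1).
          branch 1.1.1 (add T (~p6 | p2)):
            T ((p1 | p4) -> p4): β-rule — branch into F (p1 | p4)  //  T p4.
              branch 1.1.1.1 (add F (p1 | p4)):
                F (p1 | p4): α-rule — add F p1, F p4.
                × closes — contains both p1 and ~p1.
              branch 1.1.1.2 (add T p4):
                T (~p6 | p2): β-rule — branch into T ~p6  //  T p2.
                  branch 1.1.1.2.1 (add T ~p6):
                    ○ open, literals {p1=T, p4=T, p5=F, p6=F}.
                  branch 1.1.1.2.2 (add T p2):
                    ○ open, literals {p1=T, p2=T, p4=T, p5=F, p6=F}.
          branch 1.1.2 (add T (p2 & p1)):
            T (p2 & p1): α-rule — add T p2, T p1.
            T ((p1 | p4) -> p4): β-rule — branch into F (p1 | p4)  //  T p4.
              branch 1.1.2.1 (add F (p1 | p4)):
                F (p1 | p4): α-rule — add F p1, F p4.
                × closes — contains both p1 and ~p1.
              branch 1.1.2.2 (add T p4):
                ○ open, literals {p1=T, p2=T, p4=T, p5=F, p6=F}.
      branch 1.2 (add T p3):
        T ((~p6 | p2) | (p2 & p1)): β-rule — branch into T (~p6 | p2)  //  T (p2 & p1).
          branch 1.2.1 (add T (~p6 | p2)):
            T ((p1 | p4) -> p4): β-rule — branch into F (p1 | p4)  //  T p4.
              branch 1.2.1.1 (add F (p1 | p4)):
                F (p1 | p4): α-rule — add F p1, F p4.
                T (~p6 | p2): β-rule — branch into T ~p6  //  T p2.
                  branch 1.2.1.1.1 (add T ~p6):
                    ○ open, literals {p1=F, p3=T, p4=F, p5=F, p6=F}.
                  branch 1.2.1.1.2 (add T p2):
                    ○ open, literals {p1=F, p2=T, p3=T, p4=F, p5=F, p6=F}.
              branch 1.2.1.2 (add T p4):
                T (~p6 | p2): β-rule — branch into T ~p6  //  T p2.
                  branch 1.2.1.2.1 (add T ~p6):
                    ○ open, literals {p3=T, p4=T, p5=F, p6=F}.
                  branch 1.2.1.2.2 (add T p2):
                    ○ open, literals {p2=T, p3=T, p4=T, p5=F, p6=F}.
          branch 1.2.2 (add T (p2 & p1)):
            T (p2 & p1): α-rule — add T p2, T p1.
            T ((p1 | p4) -> p4): β-rule — branch into F (p1 | p4)  //  T p4.
              branch 1.2.2.1 (add F (p1 | p4)):
                F (p1 | p4): α-rule — add F p1, F p4.
                × closes — contains both p1 and ~p1.
              branch 1.2.2.2 (add T p4):
                ○ open, literals {p1=T, p2=T, p3=T, p4=T, p5=F, p6=F}.
  branch 2 (add F (~p6 & ~p5), F ((((~p6 | p2) | (p2 & p1)) & ((p1 | p4) -> p4)) & (p1 | p3))):
    F (~p6 & ~p5): β-rule — branch into F ~p6  //  F ~p5.
      branch 2.1 (add F ~p6):
        F ((((~p6 | p2) | (p2 & p1)) & ((p1 | p4) -> p4)) & (p1 | p3)): β-rule — branch into F (((~p6 | p2) | (p2 & p1)) & ((p1 | p4) -> p4))  //  F (p1 | p3).
          branch 2.1.1 (add F (((~p6 | p2) | (p2 & p1)) & ((p1 | p4) -> p4))):
            F (((~p6 | p2) | (p2 & p1)) & ((p1 | p4) -> p4)): β-rule — branch into F ((~p6 | p2) | (p2 & p1))  //  F ((p1 | p4) -> p4).
              branch 2.1.1.1 (add F ((~p6 | p2) | (p2 & p1))):
                F ((~p6 | p2) | (p2 & p1)): α-rule — add F (~p6 | p2), F (p2 & p1).
                F (~p6 | p2): α-rule — add F ~p6, F p2.
                F (p2 & p1): β-rule — branch into F p2  //  F p1.
                  branch 2.1.1.1.1 (add F p2):
                    ○ open, literals {p2=F, p6=T}.
                  branch 2.1.1.1.2 (add F p1):
                    ○ open, literals {p1=F, p2=F, p6=T}.
              branch 2.1.1.2 (add F ((p1 | p4) -> p4)):
                F ((p1 | p4) -> p4): α-rule — add T (p1 | p4), F p4.
                T (p1 | p4): β-rule — branch into T p1  //  T p4.
                  branch 2.1.1.2.1 (add T p1):
                    ○ open, literals {p1=T, p4=F, p6=T}.
                  branch 2.1.1.2.2 (add T p4):
                    × closes — contains both p4 and ~p4.
          branch 2.1.2 (add F (p1 | p3)):
            F (p1 | p3): α-rule — add F p1, F p3.
            ○ open, literals {p1=F, p3=F, p6=T}.
      branch 2.2 (add F ~p5):
        F ((((~p6 | p2) | (p2 & p1)) & ((p1 | p4) -> p4)) & (p1 | p3)): β-rule — branch into F (((~p6 | p2) | (p2 & p1)) & ((p1 | p4) -> p4))  //  F (p1 | p3).
          branch 2.2.1 (add F (((~p6 | p2) | (p2 & p1)) & ((p1 | p4) -> p4))):
            F (((~p6 | p2) | (p2 & p1)) & ((p1 | p4) -> p4)): β-rule — branch into F ((~p6 | p2) | (p2 & p1))  //  F ((p1 | p4) -> p4).
              branch 2.2.1.1 (add F ((~p6 | p2) | (p2 & p1))):
                F ((~p6 | p2) | (p2 & p1)): α-rule — add F (~p6 | p2), F (p2 & p1).
                F (~p6 | p2): α-rule — add F ~p6, F p2.
                F (p2 & p1): β-rule — branch into F p2  //  F p1.
                  branch 2.2.1.1.1 (add F p2):
                    ○ open, literals {p2=F, p5=T, p6=T}.
                  branch 2.2.1.1.2 (add F p1):
                    ○ open, literals {p1=F, p2=F, p5=T, p6=T}.
              branch 2.2.1.2 (add F ((p1 | p4) -> p4)):
                F ((p1 | p4) -> p4): α-rule — add T (p1 | p4), F p4.
                T (p1 | p4): β-rule — branch into T p1  //  T p4.
                  branch 2.2.1.2.1 (add T p1):
                    ○ open, literals {p1=T, p4=F, p5=T}.
                  branch 2.2.1.2.2 (add T p4):
                    × closes — contains both p4 and ~p4.
          branch 2.2.2 (add F (p1 | p3)):
            F (p1 | p3): α-rule — add F p1, F p3.
            ○ open, literals {p1=F, p3=F, p5=T}.
5 branches closed, 16 open.
Each open branch fixes some atoms; the unmentioned ones are free. Counting distinct full assignments: branch {p1=T, p4=T, p5=F, p6=F} (p2, p3) contributes 4 new; branch {p1=T, p2=T, p4=T, p5=F, p6=F} (p3) contributes 0 new; branch {p1=T, p2=T, p4=T, p5=F, p6=F} (p3) contributes 0 new; branch {p1=F, p3=T, p4=F, p5=F, p6=F} (p2) contributes 2 new; branch {p1=F, p2=T, p3=T, p4=F, p5=F, p6=F} (none free) contributes 0 new; branch {p3=T, p4=T, p5=F, p6=F} (p1, p2) contributes 2 new; branch {p2=T, p3=T, p4=T, p5=F, p6=F} (p1) contributes 0 new; branch {p1=T, p2=T, p3=T, p4=T, p5=F, p6=F} (none free) contributes 0 new; branch {p2=F, p6=T} (p1, p3, p4, p5) contributes 16 new; branch {p1=F, p2=F, p6=T} (p3, p4, p5) contributes 0 new; branch {p1=T, p4=F, p6=T} (p2, p3, p5) contributes 4 new; branch {p1=F, p3=F, p6=T} (p2, p4, p5) contributes 4 new; branch {p2=F, p5=T, p6=T} (p1, p3, p4) contributes 0 new; branch {p1=F, p2=F, p5=T, p6=T} (p3, p4) contributes 0 new; branch {p1=T, p4=F, p5=T} (p2, p3, p6) contributes 4 new; branch {p1=F, p3=F, p5=T} (p2, p4, p6) contributes 4 new. Total: 40.

40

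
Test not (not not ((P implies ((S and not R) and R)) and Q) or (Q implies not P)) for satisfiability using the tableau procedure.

Initial set: {not (not not ((P implies ((S and not R) and R)) and Q) or (Q implies not P))}.
not (not not ((P implies ((S and not R) and R)) and Q) or (Q implies not P)): α-rule — add not not not ((P implies ((S and not R) and R)) and Q), not (Q implies not P).
not not not ((P implies ((S and not R) and R)) and Q): drop double negation, giving not ((P implies ((S and not R) and R)) and Q).
not (Q implies not P): α-rule — add Q, not not P.
not ((P implies ((S and not R) and R)) and Q): β-rule — branch into not (P implies ((S and not R) and R))  //  not Q.
  branch 1 (add not (P implies ((S and not R) and R))):
    not (P implies ((S and not R) and R)): α-rule — add P, not ((S and not R) and R).
    not ((S and not R) and R): β-rule — branch into not (S and not R)  //  not R.
      branch 1.1 (add not (S and not R)):
        not (S and not R): β-rule — branch into not S  //  not not R.
          branch 1.1.1 (add not S):
            ○ open, literals {P=true, Q=true, S=false}.
          branch 1.1.2 (add not not R):
            ○ open, literals {P=true, Q=true, R=true}.
      branch 1.2 (add not R):
        ○ open, literals {P=true, Q=true, R=false}.
  branch 2 (add not Q):
    × closes — contains both Q and not Q.
1 branch closed, 3 open.
An open branch gives a satisfying assignment: P=true, Q=true, S=false.

Satisfiable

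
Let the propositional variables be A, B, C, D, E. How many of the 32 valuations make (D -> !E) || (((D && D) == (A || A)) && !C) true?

Initial set: {((D -> !E) || (((D && D) == (A || A)) && !C))}.
((D -> !E) || (((D && D) == (A || A)) && !C)): β-rule — branch into (D -> !E)  //  (((D && D) == (A || A)) && !C).
  branch 1 (add (D -> !E)):
    (D -> !E): β-rule — branch into !D  //  !E.
      branch 1.1 (add !D):
        ○ open, literals {D=false}.
      branch 1.2 (add !E):
        ○ open, literals {E=false}.
  branch 2 (add (((D && D) == (A || A)) && !C)):
    (((D && D) == (A || A)) && !C): α-rule — add ((D && D) == (A || A)), !C.
    ((D && D) == (A || A)): β-rule — branch into (D && D), (A || A)  //  !(D && D), !(A || A).
      branch 2.1 (add (D && D), (A || A)):
        (D && D): α-rule — add D, D.
        (A || A): β-rule — branch into A  //  A.
          branch 2.1.1 (add A):
            ○ open, literals {A=true, C=false, D=true}.
          branch 2.1.2 (add A):
            ○ open, literals {A=true, C=false, D=true}.
      branch 2.2 (add !(D && D), !(A || A)):
        !(A || A): α-rule — add !A, !A.
        !(D && D): β-rule — branch into !D  //  !D.
          branch 2.2.1 (add !D):
            ○ open, literals {A=false, C=false, D=false}.
          branch 2.2.2 (add !D):
            ○ open, literals {A=false, C=false, D=false}.
0 branches closed, 6 open.
Each open branch fixes some atoms; the unmentioned ones are free. Counting distinct full assignments: branch {D=false} (A, B, C, E) contributes 16 new; branch {E=false} (A, B, C, D) contributes 8 new; branch {A=true, C=false, D=true} (B, E) contributes 2 new; branch {A=true, C=false, D=true} (B, E) contributes 0 new; branch {A=false, C=false, D=false} (B, E) contributes 0 new; branch {A=false, C=false, D=false} (B, E) contributes 0 new. Total: 26.

26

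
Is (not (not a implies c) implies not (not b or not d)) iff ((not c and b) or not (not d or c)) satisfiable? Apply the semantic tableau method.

Satisfiable

Initial set: {T ((not (not a implies c) implies not (not b or not d)) iff ((not c and b) or not (not d or c)))}.
T ((not (not a implies c) implies not (not b or not d)) iff ((not c and b) or not (not d or c))): β-rule — branch into T (not (not a implies c) implies not (not b or not d)), T ((not c and b) or not (not d or c))  //  F (not (not a implies c) implies not (not b or not d)), F ((not c and b) or not (not d or c)).
  branch 1 (add T (not (not a implies c) implies not (not b or not d)), T ((not c and b) or not (not d or c))):
    T (not (not a implies c) implies not (not b or not d)): β-rule — branch into F not (not a implies c)  //  T not (not b or not d).
      branch 1.1 (add F not (not a implies c)):
        T ((not c and b) or not (not d or c)): β-rule — branch into T (not c and b)  //  T not (not d or c).
          branch 1.1.1 (add T (not c and b)):
            T (not c and b): α-rule — add T not c, T b.
            F not (not a implies c): β-rule — branch into F not a  //  T c.
              branch 1.1.1.1 (add F not a):
                ○ open, literals {a=T, b=T, c=F}.
              branch 1.1.1.2 (add T c):
                × closes — contains both c and not c.
          branch 1.1.2 (add T not (not d or c)):
            T not (not d or c): α-rule — add F not d, F c.
            F not (not a implies c): β-rule — branch into F not a  //  T c.
              branch 1.1.2.1 (add F not a):
                ○ open, literals {a=T, c=F, d=T}.
              branch 1.1.2.2 (add T c):
                × closes — contains both c and not c.
      branch 1.2 (add T not (not b or not d)):
        T not (not b or not d): α-rule — add F not b, F not d.
        T ((not c and b) or not (not d or c)): β-rule — branch into T (not c and b)  //  T not (not d or c).
          branch 1.2.1 (add T (not c and b)):
            T (not c and b): α-rule — add T not c, T b.
            ○ open, literals {b=T, c=F, d=T}.
          branch 1.2.2 (add T not (not d or c)):
            T not (not d or c): α-rule — add F not d, F c.
            ○ open, literals {b=T, c=F, d=T}.
  branch 2 (add F (not (not a implies c) implies not (not b or not d)), F ((not c and b) or not (not d or c))):
    F (not (not a implies c) implies not (not b or not d)): α-rule — add T not (not a implies c), F not (not b or not d).
    F ((not c and b) or not (not d or c)): α-rule — add F (not c and b), F not (not d or c).
    T not (not a implies c): α-rule — add T not a, F c.
    F not (not b or not d): β-rule — branch into T not b  //  T not d.
      branch 2.1 (add T not b):
        F (not c and b): β-rule — branch into F not c  //  F b.
          branch 2.1.1 (add F not c):
            × closes — contains both c and not c.
          branch 2.1.2 (add F b):
            F not (not d or c): β-rule — branch into T not d  //  T c.
              branch 2.1.2.1 (add T not d):
                ○ open, literals {a=F, b=F, c=F, d=F}.
              branch 2.1.2.2 (add T c):
                × closes — contains both c and not c.
      branch 2.2 (add T not d):
        F (not c and b): β-rule — branch into F not c  //  F b.
          branch 2.2.1 (add F not c):
            × closes — contains both c and not c.
          branch 2.2.2 (add F b):
            F not (not d or c): β-rule — branch into T not d  //  T c.
              branch 2.2.2.1 (add T not d):
                ○ open, literals {a=F, b=F, c=F, d=F}.
              branch 2.2.2.2 (add T c):
                × closes — contains both c and not c.
6 branches closed, 6 open.
An open branch gives a satisfying assignment: a=T, b=T, c=F.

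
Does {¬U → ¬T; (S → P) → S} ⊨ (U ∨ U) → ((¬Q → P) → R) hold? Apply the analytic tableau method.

No

Initial set: {(¬U → ¬T); ((S → P) → S); ¬((U ∨ U) → ((¬Q → P) → R))}.
¬((U ∨ U) → ((¬Q → P) → R)): α-rule — add (U ∨ U), ¬((¬Q → P) → R).
¬((¬Q → P) → R): α-rule — add (¬Q → P), ¬R.
(¬U → ¬T): β-rule — branch into ¬¬U  //  ¬T.
  branch 1 (add ¬¬U):
    ((S → P) → S): β-rule — branch into ¬(S → P)  //  S.
      branch 1.1 (add ¬(S → P)):
        ¬(S → P): α-rule — add S, ¬P.
        (U ∨ U): β-rule — branch into U  //  U.
          branch 1.1.1 (add U):
            (¬Q → P): β-rule — branch into ¬¬Q  //  P.
              branch 1.1.1.1 (add ¬¬Q):
                ○ open, literals {P=0, Q=1, R=0, S=1, U=1}.
              branch 1.1.1.2 (add P):
                × closes — contains both P and ¬P.
          branch 1.1.2 (add U):
            (¬Q → P): β-rule — branch into ¬¬Q  //  P.
              branch 1.1.2.1 (add ¬¬Q):
                ○ open, literals {P=0, Q=1, R=0, S=1, U=1}.
              branch 1.1.2.2 (add P):
                × closes — contains both P and ¬P.
      branch 1.2 (add S):
        (U ∨ U): β-rule — branch into U  //  U.
          branch 1.2.1 (add U):
            (¬Q → P): β-rule — branch into ¬¬Q  //  P.
              branch 1.2.1.1 (add ¬¬Q):
                ○ open, literals {Q=1, R=0, S=1, U=1}.
              branch 1.2.1.2 (add P):
                ○ open, literals {P=1, R=0, S=1, U=1}.
          branch 1.2.2 (add U):
            (¬Q → P): β-rule — branch into ¬¬Q  //  P.
              branch 1.2.2.1 (add ¬¬Q):
                ○ open, literals {Q=1, R=0, S=1, U=1}.
              branch 1.2.2.2 (add P):
                ○ open, literals {P=1, R=0, S=1, U=1}.
  branch 2 (add ¬T):
    ((S → P) → S): β-rule — branch into ¬(S → P)  //  S.
      branch 2.1 (add ¬(S → P)):
        ¬(S → P): α-rule — add S, ¬P.
        (U ∨ U): β-rule — branch into U  //  U.
          branch 2.1.1 (add U):
            (¬Q → P): β-rule — branch into ¬¬Q  //  P.
              branch 2.1.1.1 (add ¬¬Q):
                ○ open, literals {P=0, Q=1, R=0, S=1, T=0, U=1}.
              branch 2.1.1.2 (add P):
                × closes — contains both P and ¬P.
          branch 2.1.2 (add U):
            (¬Q → P): β-rule — branch into ¬¬Q  //  P.
              branch 2.1.2.1 (add ¬¬Q):
                ○ open, literals {P=0, Q=1, R=0, S=1, T=0, U=1}.
              branch 2.1.2.2 (add P):
                × closes — contains both P and ¬P.
      branch 2.2 (add S):
        (U ∨ U): β-rule — branch into U  //  U.
          branch 2.2.1 (add U):
            (¬Q → P): β-rule — branch into ¬¬Q  //  P.
              branch 2.2.1.1 (add ¬¬Q):
                ○ open, literals {Q=1, R=0, S=1, T=0, U=1}.
              branch 2.2.1.2 (add P):
                ○ open, literals {P=1, R=0, S=1, T=0, U=1}.
          branch 2.2.2 (add U):
            (¬Q → P): β-rule — branch into ¬¬Q  //  P.
              branch 2.2.2.1 (add ¬¬Q):
                ○ open, literals {Q=1, R=0, S=1, T=0, U=1}.
              branch 2.2.2.2 (add P):
                ○ open, literals {P=1, R=0, S=1, T=0, U=1}.
4 branches closed, 12 open.
An open branch gives a countermodel: P=0, Q=1, R=0, S=1, U=1 (unmentioned atoms arbitrary); the premises hold there but the conclusion fails.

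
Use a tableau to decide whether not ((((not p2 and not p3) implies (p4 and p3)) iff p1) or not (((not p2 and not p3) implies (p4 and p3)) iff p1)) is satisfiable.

Unsatisfiable

Initial set: {not ((((not p2 and not p3) implies (p4 and p3)) iff p1) or not (((not p2 and not p3) implies (p4 and p3)) iff p1))}.
not ((((not p2 and not p3) implies (p4 and p3)) iff p1) or not (((not p2 and not p3) implies (p4 and p3)) iff p1)): α-rule — add not (((not p2 and not p3) implies (p4 and p3)) iff p1), not not (((not p2 and not p3) implies (p4 and p3)) iff p1).
not (((not p2 and not p3) implies (p4 and p3)) iff p1): β-rule — branch into ((not p2 and not p3) implies (p4 and p3)), not p1  //  not ((not p2 and not p3) implies (p4 and p3)), p1.
  branch 1 (add ((not p2 and not p3) implies (p4 and p3)), not p1):
    not not (((not p2 and not p3) implies (p4 and p3)) iff p1): β-rule — branch into ((not p2 and not p3) implies (p4 and p3)), p1  //  not ((not p2 and not p3) implies (p4 and p3)), not p1.
      branch 1.1 (add ((not p2 and not p3) implies (p4 and p3)), p1):
        × closes — contains both p1 and not p1.
      branch 1.2 (add not ((not p2 and not p3) implies (p4 and p3)), not p1):
        not ((not p2 and not p3) implies (p4 and p3)): α-rule — add (not p2 and not p3), not (p4 and p3).
        (not p2 and not p3): α-rule — add not p2, not p3.
        ((not p2 and not p3) implies (p4 and p3)): β-rule — branch into not (not p2 and not p3)  //  (p4 and p3).
          branch 1.2.1 (add not (not p2 and not p3)):
            not (p4 and p3): β-rule — branch into not p4  //  not p3.
              branch 1.2.1.1 (add not p4):
                not (not p2 and not p3): β-rule — branch into not not p2  //  not not p3.
                  branch 1.2.1.1.1 (add not not p2):
                    × closes — contains both p2 and not p2.
                  branch 1.2.1.1.2 (add not not p3):
                    × closes — contains both p3 and not p3.
              branch 1.2.1.2 (add not p3):
                not (not p2 and not p3): β-rule — branch into not not p2  //  not not p3.
                  branch 1.2.1.2.1 (add not not p2):
                    × closes — contains both p2 and not p2.
                  branch 1.2.1.2.2 (add not not p3):
                    × closes — contains both p3 and not p3.
          branch 1.2.2 (add (p4 and p3)):
            (p4 and p3): α-rule — add p4, p3.
            × closes — contains both p3 and not p3.
  branch 2 (add not ((not p2 and not p3) implies (p4 and p3)), p1):
    not ((not p2 and not p3) implies (p4 and p3)): α-rule — add (not p2 and not p3), not (p4 and p3).
    (not p2 and not p3): α-rule — add not p2, not p3.
    not not (((not p2 and not p3) implies (p4 and p3)) iff p1): β-rule — branch into ((not p2 and not p3) implies (p4 and p3)), p1  //  not ((not p2 and not p3) implies (p4 and p3)), not p1.
      branch 2.1 (add ((not p2 and not p3) implies (p4 and p3)), p1):
        not (p4 and p3): β-rule — branch into not p4  //  not p3.
          branch 2.1.1 (add not p4):
            ((not p2 and not p3) implies (p4 and p3)): β-rule — branch into not (not p2 and not p3)  //  (p4 and p3).
              branch 2.1.1.1 (add not (not p2 and not p3)):
                not (not p2 and not p3): β-rule — branch into not not p2  //  not not p3.
                  branch 2.1.1.1.1 (add not not p2):
                    × closes — contains both p2 and not p2.
                  branch 2.1.1.1.2 (add not not p3):
                    × closes — contains both p3 and not p3.
              branch 2.1.1.2 (add (p4 and p3)):
                (p4 and p3): α-rule — add p4, p3.
                × closes — contains both p4 and not p4.
          branch 2.1.2 (add not p3):
            ((not p2 and not p3) implies (p4 and p3)): β-rule — branch into not (not p2 and not p3)  //  (p4 and p3).
              branch 2.1.2.1 (add not (not p2 and not p3)):
                not (not p2 and not p3): β-rule — branch into not not p2  //  not not p3.
                  branch 2.1.2.1.1 (add not not p2):
                    × closes — contains both p2 and not p2.
                  branch 2.1.2.1.2 (add not not p3):
                    × closes — contains both p3 and not p3.
              branch 2.1.2.2 (add (p4 and p3)):
                (p4 and p3): α-rule — add p4, p3.
                × closes — contains both p3 and not p3.
      branch 2.2 (add not ((not p2 and not p3) implies (p4 and p3)), not p1):
        × closes — contains both p1 and not p1.
All 13 branches close.
Every branch closed; the formula is unsatisfiable.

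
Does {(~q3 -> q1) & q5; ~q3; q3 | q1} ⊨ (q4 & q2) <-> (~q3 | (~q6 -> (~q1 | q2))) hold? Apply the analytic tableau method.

No

Initial set: {T ((~q3 -> q1) & q5); T ~q3; T (q3 | q1); F ((q4 & q2) <-> (~q3 | (~q6 -> (~q1 | q2))))}.
T ((~q3 -> q1) & q5): α-rule — add T (~q3 -> q1), T q5.
T (q3 | q1): β-rule — branch into T q3  //  T q1.
  branch 1 (add T q3):
    × closes — contains both q3 and ~q3.
  branch 2 (add T q1):
    F ((q4 & q2) <-> (~q3 | (~q6 -> (~q1 | q2)))): β-rule — branch into T (q4 & q2), F (~q3 | (~q6 -> (~q1 | q2)))  //  F (q4 & q2), T (~q3 | (~q6 -> (~q1 | q2))).
      branch 2.1 (add T (q4 & q2), F (~q3 | (~q6 -> (~q1 | q2)))):
        T (q4 & q2): α-rule — add T q4, T q2.
        F (~q3 | (~q6 -> (~q1 | q2))): α-rule — add F ~q3, F (~q6 -> (~q1 | q2)).
        × closes — contains both q3 and ~q3.
      branch 2.2 (add F (q4 & q2), T (~q3 | (~q6 -> (~q1 | q2)))):
        T (~q3 -> q1): β-rule — branch into F ~q3  //  T q1.
          branch 2.2.1 (add F ~q3):
            × closes — contains both q3 and ~q3.
          branch 2.2.2 (add T q1):
            F (q4 & q2): β-rule — branch into F q4  //  F q2.
              branch 2.2.2.1 (add F q4):
                T (~q3 | (~q6 -> (~q1 | q2))): β-rule — branch into T ~q3  //  T (~q6 -> (~q1 | q2)).
                  branch 2.2.2.1.1 (add T ~q3):
                    ○ open, literals {q1=T, q3=F, q4=F, q5=T}.
                  branch 2.2.2.1.2 (add T (~q6 -> (~q1 | q2))):
                    T (~q6 -> (~q1 | q2)): β-rule — branch into F ~q6  //  T (~q1 | q2).
                      branch 2.2.2.1.2.1 (add F ~q6):
                        ○ open, literals {q1=T, q3=F, q4=F, q5=T, q6=T}.
                      branch 2.2.2.1.2.2 (add T (~q1 | q2)):
                        T (~q1 | q2): β-rule — branch into T ~q1  //  T q2.
                          branch 2.2.2.1.2.2.1 (add T ~q1):
                            × closes — contains both q1 and ~q1.
                          branch 2.2.2.1.2.2.2 (add T q2):
                            ○ open, literals {q1=T, q2=T, q3=F, q4=F, q5=T}.
              branch 2.2.2.2 (add F q2):
                T (~q3 | (~q6 -> (~q1 | q2))): β-rule — branch into T ~q3  //  T (~q6 -> (~q1 | q2)).
                  branch 2.2.2.2.1 (add T ~q3):
                    ○ open, literals {q1=T, q2=F, q3=F, q5=T}.
                  branch 2.2.2.2.2 (add T (~q6 -> (~q1 | q2))):
                    T (~q6 -> (~q1 | q2)): β-rule — branch into F ~q6  //  T (~q1 | q2).
                      branch 2.2.2.2.2.1 (add F ~q6):
                        ○ open, literals {q1=T, q2=F, q3=F, q5=T, q6=T}.
                      branch 2.2.2.2.2.2 (add T (~q1 | q2)):
                        T (~q1 | q2): β-rule — branch into T ~q1  //  T q2.
                          branch 2.2.2.2.2.2.1 (add T ~q1):
                            × closes — contains both q1 and ~q1.
                          branch 2.2.2.2.2.2.2 (add T q2):
                            × closes — contains both q2 and ~q2.
6 branches closed, 5 open.
An open branch gives a countermodel: q1=T, q3=F, q4=F, q5=T (unmentioned atoms arbitrary); the premises hold there but the conclusion fails.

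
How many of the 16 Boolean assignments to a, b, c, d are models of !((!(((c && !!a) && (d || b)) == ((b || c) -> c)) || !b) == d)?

Initial set: {T !((!(((c && !!a) && (d || b)) == ((b || c) -> c)) || !b) == d)}.
T !((!(((c && !!a) && (d || b)) == ((b || c) -> c)) || !b) == d): β-rule — branch into T (!(((c && !!a) && (d || b)) == ((b || c) -> c)) || !b), F d  //  F (!(((c && !!a) && (d || b)) == ((b || c) -> c)) || !b), T d.
  branch 1 (add T (!(((c && !!a) && (d || b)) == ((b || c) -> c)) || !b), F d):
    T (!(((c && !!a) && (d || b)) == ((b || c) -> c)) || !b): β-rule — branch into T !(((c && !!a) && (d || b)) == ((b || c) -> c))  //  T !b.
      branch 1.1 (add T !(((c && !!a) && (d || b)) == ((b || c) -> c))):
        T !(((c && !!a) && (d || b)) == ((b || c) -> c)): β-rule — branch into T ((c && !!a) && (d || b)), F ((b || c) -> c)  //  F ((c && !!a) && (d || b)), T ((b || c) -> c).
          branch 1.1.1 (add T ((c && !!a) && (d || b)), F ((b || c) -> c)):
            T ((c && !!a) && (d || b)): α-rule — add T (c && !!a), T (d || b).
            F ((b || c) -> c): α-rule — add T (b || c), F c.
            T (c && !!a): α-rule — add T c, T !!a.
            × closes — contains both c and !c.
          branch 1.1.2 (add F ((c && !!a) && (d || b)), T ((b || c) -> c)):
            F ((c && !!a) && (d || b)): β-rule — branch into F (c && !!a)  //  F (d || b).
              branch 1.1.2.1 (add F (c && !!a)):
                T ((b || c) -> c): β-rule — branch into F (b || c)  //  T c.
                  branch 1.1.2.1.1 (add F (b || c)):
                    F (b || c): α-rule — add F b, F c.
                    F (c && !!a): β-rule — branch into F c  //  F !!a.
                      branch 1.1.2.1.1.1 (add F c):
                        ○ open, literals {b=false, c=false, d=false}.
                      branch 1.1.2.1.1.2 (add F !!a):
                        F !!a: drop double negation, giving F a.
                        ○ open, literals {a=false, b=false, c=false, d=false}.
                  branch 1.1.2.1.2 (add T c):
                    F (c && !!a): β-rule — branch into F c  //  F !!a.
                      branch 1.1.2.1.2.1 (add F c):
                        × closes — contains both c and !c.
                      branch 1.1.2.1.2.2 (add F !!a):
                        F !!a: drop double negation, giving F a.
                        ○ open, literals {a=false, c=true, d=false}.
              branch 1.1.2.2 (add F (d || b)):
                F (d || b): α-rule — add F d, F b.
                T ((b || c) -> c): β-rule — branch into F (b || c)  //  T c.
                  branch 1.1.2.2.1 (add F (b || c)):
                    F (b || c): α-rule — add F b, F c.
                    ○ open, literals {b=false, c=false, d=false}.
                  branch 1.1.2.2.2 (add T c):
                    ○ open, literals {b=false, c=true, d=false}.
      branch 1.2 (add T !b):
        ○ open, literals {b=false, d=false}.
  branch 2 (add F (!(((c && !!a) && (d || b)) == ((b || c) -> c)) || !b), T d):
    F (!(((c && !!a) && (d || b)) == ((b || c) -> c)) || !b): α-rule — add F !(((c && !!a) && (d || b)) == ((b || c) -> c)), F !b.
    F !(((c && !!a) && (d || b)) == ((b || c) -> c)): β-rule — branch into T ((c && !!a) && (d || b)), T ((b || c) -> c)  //  F ((c && !!a) && (d || b)), F ((b || c) -> c).
      branch 2.1 (add T ((c && !!a) && (d || b)), T ((b || c) -> c)):
        T ((c && !!a) && (d || b)): α-rule — add T (c && !!a), T (d || b).
        T (c && !!a): α-rule — add T c, T !!a.
        T !!a: drop double negation, giving T a.
        T ((b || c) -> c): β-rule — branch into F (b || c)  //  T c.
          branch 2.1.1 (add F (b || c)):
            F (b || c): α-rule — add F b, F c.
            × closes — contains both b and !b.
          branch 2.1.2 (add T c):
            T (d || b): β-rule — branch into T d  //  T b.
              branch 2.1.2.1 (add T d):
                ○ open, literals {a=true, b=true, c=true, d=true}.
              branch 2.1.2.2 (add T b):
                ○ open, literals {a=true, b=true, c=true, d=true}.
      branch 2.2 (add F ((c && !!a) && (d || b)), F ((b || c) -> c)):
        F ((b || c) -> c): α-rule — add T (b || c), F c.
        F ((c && !!a) && (d || b)): β-rule — branch into F (c && !!a)  //  F (d || b).
          branch 2.2.1 (add F (c && !!a)):
            T (b || c): β-rule — branch into T b  //  T c.
              branch 2.2.1.1 (add T b):
                F (c && !!a): β-rule — branch into F c  //  F !!a.
                  branch 2.2.1.1.1 (add F c):
                    ○ open, literals {b=true, c=false, d=true}.
                  branch 2.2.1.1.2 (add F !!a):
                    F !!a: drop double negation, giving F a.
                    ○ open, literals {a=false, b=true, c=false, d=true}.
              branch 2.2.1.2 (add T c):
                × closes — contains both c and !c.
          branch 2.2.2 (add F (d || b)):
            F (d || b): α-rule — add F d, F b.
            × closes — contains both d and !d.
5 branches closed, 10 open.
Each open branch fixes some atoms; the unmentioned ones are free. Counting distinct full assignments: branch {b=false, c=false, d=false} (a) contributes 2 new; branch {a=false, b=false, c=false, d=false} (none free) contributes 0 new; branch {a=false, c=true, d=false} (b) contributes 2 new; branch {b=false, c=false, d=false} (a) contributes 0 new; branch {b=false, c=true, d=false} (a) contributes 1 new; branch {b=false, d=false} (a, c) contributes 0 new; branch {a=true, b=true, c=true, d=true} (none free) contributes 1 new; branch {a=true, b=true, c=true, d=true} (none free) contributes 0 new; branch {b=true, c=false, d=true} (a) contributes 2 new; branch {a=false, b=true, c=false, d=true} (none free) contributes 0 new. Total: 8.

8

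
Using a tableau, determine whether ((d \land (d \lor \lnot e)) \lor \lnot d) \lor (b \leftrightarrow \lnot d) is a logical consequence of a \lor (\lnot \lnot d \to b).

Initial set: {(a \lor (\lnot \lnot d \to b)); \lnot (((d \land (d \lor \lnot e)) \lor \lnot d) \lor (b \leftrightarrow \lnot d))}.
\lnot (((d \land (d \lor \lnot e)) \lor \lnot d) \lor (b \leftrightarrow \lnot d)): α-rule — add \lnot ((d \land (d \lor \lnot e)) \lor \lnot d), \lnot (b \leftrightarrow \lnot d).
\lnot ((d \land (d \lor \lnot e)) \lor \lnot d): α-rule — add \lnot (d \land (d \lor \lnot e)), \lnot \lnot d.
(a \lor (\lnot \lnot d \to b)): β-rule — branch into a  //  (\lnot \lnot d \to b).
  branch 1 (add a):
    \lnot (b \leftrightarrow \lnot d): β-rule — branch into b, \lnot \lnot d  //  \lnot b, \lnot d.
      branch 1.1 (add b, \lnot \lnot d):
        \lnot (d \land (d \lor \lnot e)): β-rule — branch into \lnot d  //  \lnot (d \lor \lnot e).
          branch 1.1.1 (add \lnot d):
            × closes — contains both d and \lnot d.
          branch 1.1.2 (add \lnot (d \lor \lnot e)):
            \lnot (d \lor \lnot e): α-rule — add \lnot d, \lnot \lnot e.
            × closes — contains both d and \lnot d.
      branch 1.2 (add \lnot b, \lnot d):
        × closes — contains both d and \lnot d.
  branch 2 (add (\lnot \lnot d \to b)):
    \lnot (b \leftrightarrow \lnot d): β-rule — branch into b, \lnot \lnot d  //  \lnot b, \lnot d.
      branch 2.1 (add b, \lnot \lnot d):
        \lnot (d \land (d \lor \lnot e)): β-rule — branch into \lnot d  //  \lnot (d \lor \lnot e).
          branch 2.1.1 (add \lnot d):
            × closes — contains both d and \lnot d.
          branch 2.1.2 (add \lnot (d \lor \lnot e)):
            \lnot (d \lor \lnot e): α-rule — add \lnot d, \lnot \lnot e.
            × closes — contains both d and \lnot d.
      branch 2.2 (add \lnot b, \lnot d):
        × closes — contains both d and \lnot d.
All 6 branches close.
Every branch closed, so the premises entail the conclusion.

Yes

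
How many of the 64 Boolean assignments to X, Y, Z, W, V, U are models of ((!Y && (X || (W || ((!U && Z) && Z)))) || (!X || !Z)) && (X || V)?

Initial set: {T (((!Y && (X || (W || ((!U && Z) && Z)))) || (!X || !Z)) && (X || V))}.
T (((!Y && (X || (W || ((!U && Z) && Z)))) || (!X || !Z)) && (X || V)): α-rule — add T ((!Y && (X || (W || ((!U && Z) && Z)))) || (!X || !Z)), T (X || V).
T ((!Y && (X || (W || ((!U && Z) && Z)))) || (!X || !Z)): β-rule — branch into T (!Y && (X || (W || ((!U && Z) && Z))))  //  T (!X || !Z).
  branch 1 (add T (!Y && (X || (W || ((!U && Z) && Z))))):
    T (!Y && (X || (W || ((!U && Z) && Z)))): α-rule — add T !Y, T (X || (W || ((!U && Z) && Z))).
    T (X || V): β-rule — branch into T X  //  T V.
      branch 1.1 (add T X):
        T (X || (W || ((!U && Z) && Z))): β-rule — branch into T X  //  T (W || ((!U && Z) && Z)).
          branch 1.1.1 (add T X):
            ○ open, literals {X=1, Y=0}.
          branch 1.1.2 (add T (W || ((!U && Z) && Z))):
            T (W || ((!U && Z) && Z)): β-rule — branch into T W  //  T ((!U && Z) && Z).
              branch 1.1.2.1 (add T W):
                ○ open, literals {W=1, X=1, Y=0}.
              branch 1.1.2.2 (add T ((!U && Z) && Z)):
                T ((!U && Z) && Z): α-rule — add T (!U && Z), T Z.
                T (!U && Z): α-rule — add T !U, T Z.
                ○ open, literals {U=0, X=1, Y=0, Z=1}.
      branch 1.2 (add T V):
        T (X || (W || ((!U && Z) && Z))): β-rule — branch into T X  //  T (W || ((!U && Z) && Z)).
          branch 1.2.1 (add T X):
            ○ open, literals {V=1, X=1, Y=0}.
          branch 1.2.2 (add T (W || ((!U && Z) && Z))):
            T (W || ((!U && Z) && Z)): β-rule — branch into T W  //  T ((!U && Z) && Z).
              branch 1.2.2.1 (add T W):
                ○ open, literals {V=1, W=1, Y=0}.
              branch 1.2.2.2 (add T ((!U && Z) && Z)):
                T ((!U && Z) && Z): α-rule — add T (!U && Z), T Z.
                T (!U && Z): α-rule — add T !U, T Z.
                ○ open, literals {U=0, V=1, Y=0, Z=1}.
  branch 2 (add T (!X || !Z)):
    T (X || V): β-rule — branch into T X  //  T V.
      branch 2.1 (add T X):
        T (!X || !Z): β-rule — branch into T !X  //  T !Z.
          branch 2.1.1 (add T !X):
            × closes — contains both X and !X.
          branch 2.1.2 (add T !Z):
            ○ open, literals {X=1, Z=0}.
      branch 2.2 (add T V):
        T (!X || !Z): β-rule — branch into T !X  //  T !Z.
          branch 2.2.1 (add T !X):
            ○ open, literals {V=1, X=0}.
          branch 2.2.2 (add T !Z):
            ○ open, literals {V=1, Z=0}.
1 branch closed, 9 open.
Each open branch fixes some atoms; the unmentioned ones are free. Counting distinct full assignments: branch {X=1, Y=0} (Z, W, V, U) contributes 16 new; branch {W=1, X=1, Y=0} (Z, V, U) contributes 0 new; branch {U=0, X=1, Y=0, Z=1} (W, V) contributes 0 new; branch {V=1, X=1, Y=0} (Z, W, U) contributes 0 new; branch {V=1, W=1, Y=0} (X, Z, U) contributes 4 new; branch {U=0, V=1, Y=0, Z=1} (X, W) contributes 1 new; branch {X=1, Z=0} (Y, W, V, U) contributes 8 new; branch {V=1, X=0} (Y, Z, W, U) contributes 11 new; branch {V=1, Z=0} (X, Y, W, U) contributes 0 new. Total: 40.

40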